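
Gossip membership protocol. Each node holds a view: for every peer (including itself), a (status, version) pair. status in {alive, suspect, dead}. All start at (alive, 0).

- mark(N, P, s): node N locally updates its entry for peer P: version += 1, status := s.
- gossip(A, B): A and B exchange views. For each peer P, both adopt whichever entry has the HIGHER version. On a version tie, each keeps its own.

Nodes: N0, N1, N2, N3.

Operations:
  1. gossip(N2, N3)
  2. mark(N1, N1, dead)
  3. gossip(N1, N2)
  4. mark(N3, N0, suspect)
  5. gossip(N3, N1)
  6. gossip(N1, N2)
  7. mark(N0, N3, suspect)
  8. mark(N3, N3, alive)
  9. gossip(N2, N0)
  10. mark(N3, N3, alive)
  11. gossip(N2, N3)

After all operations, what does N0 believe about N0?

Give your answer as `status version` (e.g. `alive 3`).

Op 1: gossip N2<->N3 -> N2.N0=(alive,v0) N2.N1=(alive,v0) N2.N2=(alive,v0) N2.N3=(alive,v0) | N3.N0=(alive,v0) N3.N1=(alive,v0) N3.N2=(alive,v0) N3.N3=(alive,v0)
Op 2: N1 marks N1=dead -> (dead,v1)
Op 3: gossip N1<->N2 -> N1.N0=(alive,v0) N1.N1=(dead,v1) N1.N2=(alive,v0) N1.N3=(alive,v0) | N2.N0=(alive,v0) N2.N1=(dead,v1) N2.N2=(alive,v0) N2.N3=(alive,v0)
Op 4: N3 marks N0=suspect -> (suspect,v1)
Op 5: gossip N3<->N1 -> N3.N0=(suspect,v1) N3.N1=(dead,v1) N3.N2=(alive,v0) N3.N3=(alive,v0) | N1.N0=(suspect,v1) N1.N1=(dead,v1) N1.N2=(alive,v0) N1.N3=(alive,v0)
Op 6: gossip N1<->N2 -> N1.N0=(suspect,v1) N1.N1=(dead,v1) N1.N2=(alive,v0) N1.N3=(alive,v0) | N2.N0=(suspect,v1) N2.N1=(dead,v1) N2.N2=(alive,v0) N2.N3=(alive,v0)
Op 7: N0 marks N3=suspect -> (suspect,v1)
Op 8: N3 marks N3=alive -> (alive,v1)
Op 9: gossip N2<->N0 -> N2.N0=(suspect,v1) N2.N1=(dead,v1) N2.N2=(alive,v0) N2.N3=(suspect,v1) | N0.N0=(suspect,v1) N0.N1=(dead,v1) N0.N2=(alive,v0) N0.N3=(suspect,v1)
Op 10: N3 marks N3=alive -> (alive,v2)
Op 11: gossip N2<->N3 -> N2.N0=(suspect,v1) N2.N1=(dead,v1) N2.N2=(alive,v0) N2.N3=(alive,v2) | N3.N0=(suspect,v1) N3.N1=(dead,v1) N3.N2=(alive,v0) N3.N3=(alive,v2)

Answer: suspect 1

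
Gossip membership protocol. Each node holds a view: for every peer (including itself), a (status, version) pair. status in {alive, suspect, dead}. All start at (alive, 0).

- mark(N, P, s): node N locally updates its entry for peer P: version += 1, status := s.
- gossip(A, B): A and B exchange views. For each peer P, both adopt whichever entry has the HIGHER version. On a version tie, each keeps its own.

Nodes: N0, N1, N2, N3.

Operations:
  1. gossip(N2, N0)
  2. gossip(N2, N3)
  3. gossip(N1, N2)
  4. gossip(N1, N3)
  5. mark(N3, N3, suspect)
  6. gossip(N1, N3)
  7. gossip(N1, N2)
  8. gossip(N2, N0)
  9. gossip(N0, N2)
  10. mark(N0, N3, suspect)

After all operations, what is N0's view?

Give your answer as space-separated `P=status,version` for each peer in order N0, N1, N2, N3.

Op 1: gossip N2<->N0 -> N2.N0=(alive,v0) N2.N1=(alive,v0) N2.N2=(alive,v0) N2.N3=(alive,v0) | N0.N0=(alive,v0) N0.N1=(alive,v0) N0.N2=(alive,v0) N0.N3=(alive,v0)
Op 2: gossip N2<->N3 -> N2.N0=(alive,v0) N2.N1=(alive,v0) N2.N2=(alive,v0) N2.N3=(alive,v0) | N3.N0=(alive,v0) N3.N1=(alive,v0) N3.N2=(alive,v0) N3.N3=(alive,v0)
Op 3: gossip N1<->N2 -> N1.N0=(alive,v0) N1.N1=(alive,v0) N1.N2=(alive,v0) N1.N3=(alive,v0) | N2.N0=(alive,v0) N2.N1=(alive,v0) N2.N2=(alive,v0) N2.N3=(alive,v0)
Op 4: gossip N1<->N3 -> N1.N0=(alive,v0) N1.N1=(alive,v0) N1.N2=(alive,v0) N1.N3=(alive,v0) | N3.N0=(alive,v0) N3.N1=(alive,v0) N3.N2=(alive,v0) N3.N3=(alive,v0)
Op 5: N3 marks N3=suspect -> (suspect,v1)
Op 6: gossip N1<->N3 -> N1.N0=(alive,v0) N1.N1=(alive,v0) N1.N2=(alive,v0) N1.N3=(suspect,v1) | N3.N0=(alive,v0) N3.N1=(alive,v0) N3.N2=(alive,v0) N3.N3=(suspect,v1)
Op 7: gossip N1<->N2 -> N1.N0=(alive,v0) N1.N1=(alive,v0) N1.N2=(alive,v0) N1.N3=(suspect,v1) | N2.N0=(alive,v0) N2.N1=(alive,v0) N2.N2=(alive,v0) N2.N3=(suspect,v1)
Op 8: gossip N2<->N0 -> N2.N0=(alive,v0) N2.N1=(alive,v0) N2.N2=(alive,v0) N2.N3=(suspect,v1) | N0.N0=(alive,v0) N0.N1=(alive,v0) N0.N2=(alive,v0) N0.N3=(suspect,v1)
Op 9: gossip N0<->N2 -> N0.N0=(alive,v0) N0.N1=(alive,v0) N0.N2=(alive,v0) N0.N3=(suspect,v1) | N2.N0=(alive,v0) N2.N1=(alive,v0) N2.N2=(alive,v0) N2.N3=(suspect,v1)
Op 10: N0 marks N3=suspect -> (suspect,v2)

Answer: N0=alive,0 N1=alive,0 N2=alive,0 N3=suspect,2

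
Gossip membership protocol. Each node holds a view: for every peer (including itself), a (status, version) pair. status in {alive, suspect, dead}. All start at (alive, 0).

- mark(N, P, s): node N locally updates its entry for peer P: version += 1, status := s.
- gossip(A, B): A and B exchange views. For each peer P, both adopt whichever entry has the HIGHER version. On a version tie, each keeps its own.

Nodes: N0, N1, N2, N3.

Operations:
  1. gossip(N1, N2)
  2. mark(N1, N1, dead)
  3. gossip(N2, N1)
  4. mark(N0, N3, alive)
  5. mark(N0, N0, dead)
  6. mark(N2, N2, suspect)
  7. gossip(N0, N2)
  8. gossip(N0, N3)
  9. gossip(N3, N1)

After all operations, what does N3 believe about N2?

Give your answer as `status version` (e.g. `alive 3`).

Answer: suspect 1

Derivation:
Op 1: gossip N1<->N2 -> N1.N0=(alive,v0) N1.N1=(alive,v0) N1.N2=(alive,v0) N1.N3=(alive,v0) | N2.N0=(alive,v0) N2.N1=(alive,v0) N2.N2=(alive,v0) N2.N3=(alive,v0)
Op 2: N1 marks N1=dead -> (dead,v1)
Op 3: gossip N2<->N1 -> N2.N0=(alive,v0) N2.N1=(dead,v1) N2.N2=(alive,v0) N2.N3=(alive,v0) | N1.N0=(alive,v0) N1.N1=(dead,v1) N1.N2=(alive,v0) N1.N3=(alive,v0)
Op 4: N0 marks N3=alive -> (alive,v1)
Op 5: N0 marks N0=dead -> (dead,v1)
Op 6: N2 marks N2=suspect -> (suspect,v1)
Op 7: gossip N0<->N2 -> N0.N0=(dead,v1) N0.N1=(dead,v1) N0.N2=(suspect,v1) N0.N3=(alive,v1) | N2.N0=(dead,v1) N2.N1=(dead,v1) N2.N2=(suspect,v1) N2.N3=(alive,v1)
Op 8: gossip N0<->N3 -> N0.N0=(dead,v1) N0.N1=(dead,v1) N0.N2=(suspect,v1) N0.N3=(alive,v1) | N3.N0=(dead,v1) N3.N1=(dead,v1) N3.N2=(suspect,v1) N3.N3=(alive,v1)
Op 9: gossip N3<->N1 -> N3.N0=(dead,v1) N3.N1=(dead,v1) N3.N2=(suspect,v1) N3.N3=(alive,v1) | N1.N0=(dead,v1) N1.N1=(dead,v1) N1.N2=(suspect,v1) N1.N3=(alive,v1)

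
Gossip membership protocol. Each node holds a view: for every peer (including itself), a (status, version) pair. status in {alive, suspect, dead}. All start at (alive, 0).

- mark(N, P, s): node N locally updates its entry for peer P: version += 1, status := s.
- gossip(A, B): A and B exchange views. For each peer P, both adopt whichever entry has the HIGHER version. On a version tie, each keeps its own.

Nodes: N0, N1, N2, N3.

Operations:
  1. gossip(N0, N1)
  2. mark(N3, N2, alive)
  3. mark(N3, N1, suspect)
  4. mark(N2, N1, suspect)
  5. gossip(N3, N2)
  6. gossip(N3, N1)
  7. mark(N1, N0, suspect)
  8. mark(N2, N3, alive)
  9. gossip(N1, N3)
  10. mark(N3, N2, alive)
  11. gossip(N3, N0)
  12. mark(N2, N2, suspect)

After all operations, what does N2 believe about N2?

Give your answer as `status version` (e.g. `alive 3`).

Answer: suspect 2

Derivation:
Op 1: gossip N0<->N1 -> N0.N0=(alive,v0) N0.N1=(alive,v0) N0.N2=(alive,v0) N0.N3=(alive,v0) | N1.N0=(alive,v0) N1.N1=(alive,v0) N1.N2=(alive,v0) N1.N3=(alive,v0)
Op 2: N3 marks N2=alive -> (alive,v1)
Op 3: N3 marks N1=suspect -> (suspect,v1)
Op 4: N2 marks N1=suspect -> (suspect,v1)
Op 5: gossip N3<->N2 -> N3.N0=(alive,v0) N3.N1=(suspect,v1) N3.N2=(alive,v1) N3.N3=(alive,v0) | N2.N0=(alive,v0) N2.N1=(suspect,v1) N2.N2=(alive,v1) N2.N3=(alive,v0)
Op 6: gossip N3<->N1 -> N3.N0=(alive,v0) N3.N1=(suspect,v1) N3.N2=(alive,v1) N3.N3=(alive,v0) | N1.N0=(alive,v0) N1.N1=(suspect,v1) N1.N2=(alive,v1) N1.N3=(alive,v0)
Op 7: N1 marks N0=suspect -> (suspect,v1)
Op 8: N2 marks N3=alive -> (alive,v1)
Op 9: gossip N1<->N3 -> N1.N0=(suspect,v1) N1.N1=(suspect,v1) N1.N2=(alive,v1) N1.N3=(alive,v0) | N3.N0=(suspect,v1) N3.N1=(suspect,v1) N3.N2=(alive,v1) N3.N3=(alive,v0)
Op 10: N3 marks N2=alive -> (alive,v2)
Op 11: gossip N3<->N0 -> N3.N0=(suspect,v1) N3.N1=(suspect,v1) N3.N2=(alive,v2) N3.N3=(alive,v0) | N0.N0=(suspect,v1) N0.N1=(suspect,v1) N0.N2=(alive,v2) N0.N3=(alive,v0)
Op 12: N2 marks N2=suspect -> (suspect,v2)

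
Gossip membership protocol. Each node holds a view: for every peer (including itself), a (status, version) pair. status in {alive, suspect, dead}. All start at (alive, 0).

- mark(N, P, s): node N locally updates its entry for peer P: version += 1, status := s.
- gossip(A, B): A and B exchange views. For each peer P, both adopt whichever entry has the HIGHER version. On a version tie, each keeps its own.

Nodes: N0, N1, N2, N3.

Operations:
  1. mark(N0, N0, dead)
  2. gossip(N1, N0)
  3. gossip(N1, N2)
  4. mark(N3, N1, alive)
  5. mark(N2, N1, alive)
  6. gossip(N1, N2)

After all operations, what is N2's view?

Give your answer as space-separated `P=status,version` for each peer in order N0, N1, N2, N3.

Op 1: N0 marks N0=dead -> (dead,v1)
Op 2: gossip N1<->N0 -> N1.N0=(dead,v1) N1.N1=(alive,v0) N1.N2=(alive,v0) N1.N3=(alive,v0) | N0.N0=(dead,v1) N0.N1=(alive,v0) N0.N2=(alive,v0) N0.N3=(alive,v0)
Op 3: gossip N1<->N2 -> N1.N0=(dead,v1) N1.N1=(alive,v0) N1.N2=(alive,v0) N1.N3=(alive,v0) | N2.N0=(dead,v1) N2.N1=(alive,v0) N2.N2=(alive,v0) N2.N3=(alive,v0)
Op 4: N3 marks N1=alive -> (alive,v1)
Op 5: N2 marks N1=alive -> (alive,v1)
Op 6: gossip N1<->N2 -> N1.N0=(dead,v1) N1.N1=(alive,v1) N1.N2=(alive,v0) N1.N3=(alive,v0) | N2.N0=(dead,v1) N2.N1=(alive,v1) N2.N2=(alive,v0) N2.N3=(alive,v0)

Answer: N0=dead,1 N1=alive,1 N2=alive,0 N3=alive,0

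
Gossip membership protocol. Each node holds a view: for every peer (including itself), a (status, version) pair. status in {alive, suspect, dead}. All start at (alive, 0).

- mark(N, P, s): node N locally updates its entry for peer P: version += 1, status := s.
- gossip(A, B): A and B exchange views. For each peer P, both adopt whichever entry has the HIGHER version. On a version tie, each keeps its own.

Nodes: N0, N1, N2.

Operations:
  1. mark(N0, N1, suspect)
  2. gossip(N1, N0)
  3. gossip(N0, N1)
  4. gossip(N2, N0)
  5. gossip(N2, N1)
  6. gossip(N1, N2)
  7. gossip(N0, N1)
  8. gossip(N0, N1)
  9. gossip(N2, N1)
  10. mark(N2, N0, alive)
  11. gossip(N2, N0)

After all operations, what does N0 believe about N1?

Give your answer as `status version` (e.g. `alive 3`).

Op 1: N0 marks N1=suspect -> (suspect,v1)
Op 2: gossip N1<->N0 -> N1.N0=(alive,v0) N1.N1=(suspect,v1) N1.N2=(alive,v0) | N0.N0=(alive,v0) N0.N1=(suspect,v1) N0.N2=(alive,v0)
Op 3: gossip N0<->N1 -> N0.N0=(alive,v0) N0.N1=(suspect,v1) N0.N2=(alive,v0) | N1.N0=(alive,v0) N1.N1=(suspect,v1) N1.N2=(alive,v0)
Op 4: gossip N2<->N0 -> N2.N0=(alive,v0) N2.N1=(suspect,v1) N2.N2=(alive,v0) | N0.N0=(alive,v0) N0.N1=(suspect,v1) N0.N2=(alive,v0)
Op 5: gossip N2<->N1 -> N2.N0=(alive,v0) N2.N1=(suspect,v1) N2.N2=(alive,v0) | N1.N0=(alive,v0) N1.N1=(suspect,v1) N1.N2=(alive,v0)
Op 6: gossip N1<->N2 -> N1.N0=(alive,v0) N1.N1=(suspect,v1) N1.N2=(alive,v0) | N2.N0=(alive,v0) N2.N1=(suspect,v1) N2.N2=(alive,v0)
Op 7: gossip N0<->N1 -> N0.N0=(alive,v0) N0.N1=(suspect,v1) N0.N2=(alive,v0) | N1.N0=(alive,v0) N1.N1=(suspect,v1) N1.N2=(alive,v0)
Op 8: gossip N0<->N1 -> N0.N0=(alive,v0) N0.N1=(suspect,v1) N0.N2=(alive,v0) | N1.N0=(alive,v0) N1.N1=(suspect,v1) N1.N2=(alive,v0)
Op 9: gossip N2<->N1 -> N2.N0=(alive,v0) N2.N1=(suspect,v1) N2.N2=(alive,v0) | N1.N0=(alive,v0) N1.N1=(suspect,v1) N1.N2=(alive,v0)
Op 10: N2 marks N0=alive -> (alive,v1)
Op 11: gossip N2<->N0 -> N2.N0=(alive,v1) N2.N1=(suspect,v1) N2.N2=(alive,v0) | N0.N0=(alive,v1) N0.N1=(suspect,v1) N0.N2=(alive,v0)

Answer: suspect 1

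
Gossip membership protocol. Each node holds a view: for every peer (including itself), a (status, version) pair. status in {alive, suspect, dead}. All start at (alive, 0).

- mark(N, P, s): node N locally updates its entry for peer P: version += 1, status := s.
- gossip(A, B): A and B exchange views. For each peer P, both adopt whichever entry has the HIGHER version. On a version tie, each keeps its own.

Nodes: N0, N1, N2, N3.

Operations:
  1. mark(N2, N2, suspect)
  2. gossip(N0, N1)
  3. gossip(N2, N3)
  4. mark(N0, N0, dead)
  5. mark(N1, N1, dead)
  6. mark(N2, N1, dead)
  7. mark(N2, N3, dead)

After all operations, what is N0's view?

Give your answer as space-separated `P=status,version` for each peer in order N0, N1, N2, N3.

Op 1: N2 marks N2=suspect -> (suspect,v1)
Op 2: gossip N0<->N1 -> N0.N0=(alive,v0) N0.N1=(alive,v0) N0.N2=(alive,v0) N0.N3=(alive,v0) | N1.N0=(alive,v0) N1.N1=(alive,v0) N1.N2=(alive,v0) N1.N3=(alive,v0)
Op 3: gossip N2<->N3 -> N2.N0=(alive,v0) N2.N1=(alive,v0) N2.N2=(suspect,v1) N2.N3=(alive,v0) | N3.N0=(alive,v0) N3.N1=(alive,v0) N3.N2=(suspect,v1) N3.N3=(alive,v0)
Op 4: N0 marks N0=dead -> (dead,v1)
Op 5: N1 marks N1=dead -> (dead,v1)
Op 6: N2 marks N1=dead -> (dead,v1)
Op 7: N2 marks N3=dead -> (dead,v1)

Answer: N0=dead,1 N1=alive,0 N2=alive,0 N3=alive,0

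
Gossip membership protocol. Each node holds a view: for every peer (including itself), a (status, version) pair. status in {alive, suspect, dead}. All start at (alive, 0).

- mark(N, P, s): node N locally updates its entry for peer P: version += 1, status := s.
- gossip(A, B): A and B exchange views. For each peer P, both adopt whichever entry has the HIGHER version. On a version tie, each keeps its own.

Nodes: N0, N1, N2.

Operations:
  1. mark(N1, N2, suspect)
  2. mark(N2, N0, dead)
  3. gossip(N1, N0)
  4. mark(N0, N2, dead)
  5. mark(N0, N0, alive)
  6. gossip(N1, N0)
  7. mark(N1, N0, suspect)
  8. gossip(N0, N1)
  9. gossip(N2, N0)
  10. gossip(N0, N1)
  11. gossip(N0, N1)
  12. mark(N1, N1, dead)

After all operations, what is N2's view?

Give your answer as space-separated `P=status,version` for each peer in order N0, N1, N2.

Op 1: N1 marks N2=suspect -> (suspect,v1)
Op 2: N2 marks N0=dead -> (dead,v1)
Op 3: gossip N1<->N0 -> N1.N0=(alive,v0) N1.N1=(alive,v0) N1.N2=(suspect,v1) | N0.N0=(alive,v0) N0.N1=(alive,v0) N0.N2=(suspect,v1)
Op 4: N0 marks N2=dead -> (dead,v2)
Op 5: N0 marks N0=alive -> (alive,v1)
Op 6: gossip N1<->N0 -> N1.N0=(alive,v1) N1.N1=(alive,v0) N1.N2=(dead,v2) | N0.N0=(alive,v1) N0.N1=(alive,v0) N0.N2=(dead,v2)
Op 7: N1 marks N0=suspect -> (suspect,v2)
Op 8: gossip N0<->N1 -> N0.N0=(suspect,v2) N0.N1=(alive,v0) N0.N2=(dead,v2) | N1.N0=(suspect,v2) N1.N1=(alive,v0) N1.N2=(dead,v2)
Op 9: gossip N2<->N0 -> N2.N0=(suspect,v2) N2.N1=(alive,v0) N2.N2=(dead,v2) | N0.N0=(suspect,v2) N0.N1=(alive,v0) N0.N2=(dead,v2)
Op 10: gossip N0<->N1 -> N0.N0=(suspect,v2) N0.N1=(alive,v0) N0.N2=(dead,v2) | N1.N0=(suspect,v2) N1.N1=(alive,v0) N1.N2=(dead,v2)
Op 11: gossip N0<->N1 -> N0.N0=(suspect,v2) N0.N1=(alive,v0) N0.N2=(dead,v2) | N1.N0=(suspect,v2) N1.N1=(alive,v0) N1.N2=(dead,v2)
Op 12: N1 marks N1=dead -> (dead,v1)

Answer: N0=suspect,2 N1=alive,0 N2=dead,2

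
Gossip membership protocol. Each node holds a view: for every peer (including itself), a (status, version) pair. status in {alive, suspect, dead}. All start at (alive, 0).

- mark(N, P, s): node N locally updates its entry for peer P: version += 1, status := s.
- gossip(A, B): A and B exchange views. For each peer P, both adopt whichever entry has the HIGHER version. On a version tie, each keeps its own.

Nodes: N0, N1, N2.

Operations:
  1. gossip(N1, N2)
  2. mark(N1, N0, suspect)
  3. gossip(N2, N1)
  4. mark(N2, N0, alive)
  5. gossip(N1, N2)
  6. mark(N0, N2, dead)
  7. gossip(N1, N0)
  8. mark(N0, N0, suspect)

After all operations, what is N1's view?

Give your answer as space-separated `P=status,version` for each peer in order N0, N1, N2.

Op 1: gossip N1<->N2 -> N1.N0=(alive,v0) N1.N1=(alive,v0) N1.N2=(alive,v0) | N2.N0=(alive,v0) N2.N1=(alive,v0) N2.N2=(alive,v0)
Op 2: N1 marks N0=suspect -> (suspect,v1)
Op 3: gossip N2<->N1 -> N2.N0=(suspect,v1) N2.N1=(alive,v0) N2.N2=(alive,v0) | N1.N0=(suspect,v1) N1.N1=(alive,v0) N1.N2=(alive,v0)
Op 4: N2 marks N0=alive -> (alive,v2)
Op 5: gossip N1<->N2 -> N1.N0=(alive,v2) N1.N1=(alive,v0) N1.N2=(alive,v0) | N2.N0=(alive,v2) N2.N1=(alive,v0) N2.N2=(alive,v0)
Op 6: N0 marks N2=dead -> (dead,v1)
Op 7: gossip N1<->N0 -> N1.N0=(alive,v2) N1.N1=(alive,v0) N1.N2=(dead,v1) | N0.N0=(alive,v2) N0.N1=(alive,v0) N0.N2=(dead,v1)
Op 8: N0 marks N0=suspect -> (suspect,v3)

Answer: N0=alive,2 N1=alive,0 N2=dead,1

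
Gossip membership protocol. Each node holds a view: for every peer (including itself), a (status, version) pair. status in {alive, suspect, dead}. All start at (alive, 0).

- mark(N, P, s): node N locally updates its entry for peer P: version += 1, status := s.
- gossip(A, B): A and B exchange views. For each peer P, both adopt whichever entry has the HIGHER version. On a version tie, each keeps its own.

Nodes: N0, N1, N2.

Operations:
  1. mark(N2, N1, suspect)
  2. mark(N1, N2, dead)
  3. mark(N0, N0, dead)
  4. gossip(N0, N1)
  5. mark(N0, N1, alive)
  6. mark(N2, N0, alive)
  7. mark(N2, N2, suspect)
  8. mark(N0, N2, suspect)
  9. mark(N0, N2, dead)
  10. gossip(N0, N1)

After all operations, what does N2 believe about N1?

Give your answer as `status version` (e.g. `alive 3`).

Op 1: N2 marks N1=suspect -> (suspect,v1)
Op 2: N1 marks N2=dead -> (dead,v1)
Op 3: N0 marks N0=dead -> (dead,v1)
Op 4: gossip N0<->N1 -> N0.N0=(dead,v1) N0.N1=(alive,v0) N0.N2=(dead,v1) | N1.N0=(dead,v1) N1.N1=(alive,v0) N1.N2=(dead,v1)
Op 5: N0 marks N1=alive -> (alive,v1)
Op 6: N2 marks N0=alive -> (alive,v1)
Op 7: N2 marks N2=suspect -> (suspect,v1)
Op 8: N0 marks N2=suspect -> (suspect,v2)
Op 9: N0 marks N2=dead -> (dead,v3)
Op 10: gossip N0<->N1 -> N0.N0=(dead,v1) N0.N1=(alive,v1) N0.N2=(dead,v3) | N1.N0=(dead,v1) N1.N1=(alive,v1) N1.N2=(dead,v3)

Answer: suspect 1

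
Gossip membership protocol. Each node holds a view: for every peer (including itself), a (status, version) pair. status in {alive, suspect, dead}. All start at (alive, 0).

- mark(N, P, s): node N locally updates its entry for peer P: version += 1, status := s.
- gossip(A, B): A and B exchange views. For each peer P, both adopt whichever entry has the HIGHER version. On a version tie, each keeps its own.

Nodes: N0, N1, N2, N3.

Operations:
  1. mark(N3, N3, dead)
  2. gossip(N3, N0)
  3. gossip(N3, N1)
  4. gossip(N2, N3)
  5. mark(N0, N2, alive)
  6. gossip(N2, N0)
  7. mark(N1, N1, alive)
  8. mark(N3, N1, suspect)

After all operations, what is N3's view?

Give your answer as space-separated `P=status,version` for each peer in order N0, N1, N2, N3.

Answer: N0=alive,0 N1=suspect,1 N2=alive,0 N3=dead,1

Derivation:
Op 1: N3 marks N3=dead -> (dead,v1)
Op 2: gossip N3<->N0 -> N3.N0=(alive,v0) N3.N1=(alive,v0) N3.N2=(alive,v0) N3.N3=(dead,v1) | N0.N0=(alive,v0) N0.N1=(alive,v0) N0.N2=(alive,v0) N0.N3=(dead,v1)
Op 3: gossip N3<->N1 -> N3.N0=(alive,v0) N3.N1=(alive,v0) N3.N2=(alive,v0) N3.N3=(dead,v1) | N1.N0=(alive,v0) N1.N1=(alive,v0) N1.N2=(alive,v0) N1.N3=(dead,v1)
Op 4: gossip N2<->N3 -> N2.N0=(alive,v0) N2.N1=(alive,v0) N2.N2=(alive,v0) N2.N3=(dead,v1) | N3.N0=(alive,v0) N3.N1=(alive,v0) N3.N2=(alive,v0) N3.N3=(dead,v1)
Op 5: N0 marks N2=alive -> (alive,v1)
Op 6: gossip N2<->N0 -> N2.N0=(alive,v0) N2.N1=(alive,v0) N2.N2=(alive,v1) N2.N3=(dead,v1) | N0.N0=(alive,v0) N0.N1=(alive,v0) N0.N2=(alive,v1) N0.N3=(dead,v1)
Op 7: N1 marks N1=alive -> (alive,v1)
Op 8: N3 marks N1=suspect -> (suspect,v1)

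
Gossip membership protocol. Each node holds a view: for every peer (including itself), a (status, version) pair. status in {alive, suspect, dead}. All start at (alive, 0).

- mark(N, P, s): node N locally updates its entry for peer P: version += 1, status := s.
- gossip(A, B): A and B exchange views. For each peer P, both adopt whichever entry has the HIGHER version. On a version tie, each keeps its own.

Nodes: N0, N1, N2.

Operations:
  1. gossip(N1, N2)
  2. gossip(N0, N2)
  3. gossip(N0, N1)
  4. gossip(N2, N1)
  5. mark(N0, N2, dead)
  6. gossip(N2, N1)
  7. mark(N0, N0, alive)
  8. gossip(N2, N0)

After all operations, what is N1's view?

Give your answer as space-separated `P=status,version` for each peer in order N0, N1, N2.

Op 1: gossip N1<->N2 -> N1.N0=(alive,v0) N1.N1=(alive,v0) N1.N2=(alive,v0) | N2.N0=(alive,v0) N2.N1=(alive,v0) N2.N2=(alive,v0)
Op 2: gossip N0<->N2 -> N0.N0=(alive,v0) N0.N1=(alive,v0) N0.N2=(alive,v0) | N2.N0=(alive,v0) N2.N1=(alive,v0) N2.N2=(alive,v0)
Op 3: gossip N0<->N1 -> N0.N0=(alive,v0) N0.N1=(alive,v0) N0.N2=(alive,v0) | N1.N0=(alive,v0) N1.N1=(alive,v0) N1.N2=(alive,v0)
Op 4: gossip N2<->N1 -> N2.N0=(alive,v0) N2.N1=(alive,v0) N2.N2=(alive,v0) | N1.N0=(alive,v0) N1.N1=(alive,v0) N1.N2=(alive,v0)
Op 5: N0 marks N2=dead -> (dead,v1)
Op 6: gossip N2<->N1 -> N2.N0=(alive,v0) N2.N1=(alive,v0) N2.N2=(alive,v0) | N1.N0=(alive,v0) N1.N1=(alive,v0) N1.N2=(alive,v0)
Op 7: N0 marks N0=alive -> (alive,v1)
Op 8: gossip N2<->N0 -> N2.N0=(alive,v1) N2.N1=(alive,v0) N2.N2=(dead,v1) | N0.N0=(alive,v1) N0.N1=(alive,v0) N0.N2=(dead,v1)

Answer: N0=alive,0 N1=alive,0 N2=alive,0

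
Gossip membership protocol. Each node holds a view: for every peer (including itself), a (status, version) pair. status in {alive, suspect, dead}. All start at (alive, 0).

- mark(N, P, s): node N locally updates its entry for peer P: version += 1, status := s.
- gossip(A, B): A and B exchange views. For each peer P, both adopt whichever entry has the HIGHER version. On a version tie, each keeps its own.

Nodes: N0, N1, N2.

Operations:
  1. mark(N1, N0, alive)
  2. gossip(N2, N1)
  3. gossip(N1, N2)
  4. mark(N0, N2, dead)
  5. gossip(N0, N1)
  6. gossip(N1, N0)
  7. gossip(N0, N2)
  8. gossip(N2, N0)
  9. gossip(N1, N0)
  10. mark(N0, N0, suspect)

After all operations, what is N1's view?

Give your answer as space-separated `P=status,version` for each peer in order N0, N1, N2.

Op 1: N1 marks N0=alive -> (alive,v1)
Op 2: gossip N2<->N1 -> N2.N0=(alive,v1) N2.N1=(alive,v0) N2.N2=(alive,v0) | N1.N0=(alive,v1) N1.N1=(alive,v0) N1.N2=(alive,v0)
Op 3: gossip N1<->N2 -> N1.N0=(alive,v1) N1.N1=(alive,v0) N1.N2=(alive,v0) | N2.N0=(alive,v1) N2.N1=(alive,v0) N2.N2=(alive,v0)
Op 4: N0 marks N2=dead -> (dead,v1)
Op 5: gossip N0<->N1 -> N0.N0=(alive,v1) N0.N1=(alive,v0) N0.N2=(dead,v1) | N1.N0=(alive,v1) N1.N1=(alive,v0) N1.N2=(dead,v1)
Op 6: gossip N1<->N0 -> N1.N0=(alive,v1) N1.N1=(alive,v0) N1.N2=(dead,v1) | N0.N0=(alive,v1) N0.N1=(alive,v0) N0.N2=(dead,v1)
Op 7: gossip N0<->N2 -> N0.N0=(alive,v1) N0.N1=(alive,v0) N0.N2=(dead,v1) | N2.N0=(alive,v1) N2.N1=(alive,v0) N2.N2=(dead,v1)
Op 8: gossip N2<->N0 -> N2.N0=(alive,v1) N2.N1=(alive,v0) N2.N2=(dead,v1) | N0.N0=(alive,v1) N0.N1=(alive,v0) N0.N2=(dead,v1)
Op 9: gossip N1<->N0 -> N1.N0=(alive,v1) N1.N1=(alive,v0) N1.N2=(dead,v1) | N0.N0=(alive,v1) N0.N1=(alive,v0) N0.N2=(dead,v1)
Op 10: N0 marks N0=suspect -> (suspect,v2)

Answer: N0=alive,1 N1=alive,0 N2=dead,1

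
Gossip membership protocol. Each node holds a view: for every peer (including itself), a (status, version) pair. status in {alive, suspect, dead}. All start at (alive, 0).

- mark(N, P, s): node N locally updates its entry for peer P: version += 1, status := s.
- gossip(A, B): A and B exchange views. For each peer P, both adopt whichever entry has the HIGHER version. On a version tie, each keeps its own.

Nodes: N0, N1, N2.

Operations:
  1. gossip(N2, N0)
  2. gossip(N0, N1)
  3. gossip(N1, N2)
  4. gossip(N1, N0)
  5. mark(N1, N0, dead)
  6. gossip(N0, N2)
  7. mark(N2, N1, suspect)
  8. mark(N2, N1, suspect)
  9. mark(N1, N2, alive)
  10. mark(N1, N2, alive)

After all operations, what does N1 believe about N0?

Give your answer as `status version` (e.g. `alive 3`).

Answer: dead 1

Derivation:
Op 1: gossip N2<->N0 -> N2.N0=(alive,v0) N2.N1=(alive,v0) N2.N2=(alive,v0) | N0.N0=(alive,v0) N0.N1=(alive,v0) N0.N2=(alive,v0)
Op 2: gossip N0<->N1 -> N0.N0=(alive,v0) N0.N1=(alive,v0) N0.N2=(alive,v0) | N1.N0=(alive,v0) N1.N1=(alive,v0) N1.N2=(alive,v0)
Op 3: gossip N1<->N2 -> N1.N0=(alive,v0) N1.N1=(alive,v0) N1.N2=(alive,v0) | N2.N0=(alive,v0) N2.N1=(alive,v0) N2.N2=(alive,v0)
Op 4: gossip N1<->N0 -> N1.N0=(alive,v0) N1.N1=(alive,v0) N1.N2=(alive,v0) | N0.N0=(alive,v0) N0.N1=(alive,v0) N0.N2=(alive,v0)
Op 5: N1 marks N0=dead -> (dead,v1)
Op 6: gossip N0<->N2 -> N0.N0=(alive,v0) N0.N1=(alive,v0) N0.N2=(alive,v0) | N2.N0=(alive,v0) N2.N1=(alive,v0) N2.N2=(alive,v0)
Op 7: N2 marks N1=suspect -> (suspect,v1)
Op 8: N2 marks N1=suspect -> (suspect,v2)
Op 9: N1 marks N2=alive -> (alive,v1)
Op 10: N1 marks N2=alive -> (alive,v2)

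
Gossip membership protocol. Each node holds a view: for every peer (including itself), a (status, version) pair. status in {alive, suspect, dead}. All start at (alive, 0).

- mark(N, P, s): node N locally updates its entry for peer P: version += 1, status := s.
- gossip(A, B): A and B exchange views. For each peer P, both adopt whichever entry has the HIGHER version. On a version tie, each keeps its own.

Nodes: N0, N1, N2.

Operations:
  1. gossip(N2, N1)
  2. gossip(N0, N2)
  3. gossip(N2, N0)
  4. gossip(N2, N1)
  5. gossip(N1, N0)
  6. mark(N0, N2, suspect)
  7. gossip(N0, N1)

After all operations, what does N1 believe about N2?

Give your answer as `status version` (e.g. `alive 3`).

Op 1: gossip N2<->N1 -> N2.N0=(alive,v0) N2.N1=(alive,v0) N2.N2=(alive,v0) | N1.N0=(alive,v0) N1.N1=(alive,v0) N1.N2=(alive,v0)
Op 2: gossip N0<->N2 -> N0.N0=(alive,v0) N0.N1=(alive,v0) N0.N2=(alive,v0) | N2.N0=(alive,v0) N2.N1=(alive,v0) N2.N2=(alive,v0)
Op 3: gossip N2<->N0 -> N2.N0=(alive,v0) N2.N1=(alive,v0) N2.N2=(alive,v0) | N0.N0=(alive,v0) N0.N1=(alive,v0) N0.N2=(alive,v0)
Op 4: gossip N2<->N1 -> N2.N0=(alive,v0) N2.N1=(alive,v0) N2.N2=(alive,v0) | N1.N0=(alive,v0) N1.N1=(alive,v0) N1.N2=(alive,v0)
Op 5: gossip N1<->N0 -> N1.N0=(alive,v0) N1.N1=(alive,v0) N1.N2=(alive,v0) | N0.N0=(alive,v0) N0.N1=(alive,v0) N0.N2=(alive,v0)
Op 6: N0 marks N2=suspect -> (suspect,v1)
Op 7: gossip N0<->N1 -> N0.N0=(alive,v0) N0.N1=(alive,v0) N0.N2=(suspect,v1) | N1.N0=(alive,v0) N1.N1=(alive,v0) N1.N2=(suspect,v1)

Answer: suspect 1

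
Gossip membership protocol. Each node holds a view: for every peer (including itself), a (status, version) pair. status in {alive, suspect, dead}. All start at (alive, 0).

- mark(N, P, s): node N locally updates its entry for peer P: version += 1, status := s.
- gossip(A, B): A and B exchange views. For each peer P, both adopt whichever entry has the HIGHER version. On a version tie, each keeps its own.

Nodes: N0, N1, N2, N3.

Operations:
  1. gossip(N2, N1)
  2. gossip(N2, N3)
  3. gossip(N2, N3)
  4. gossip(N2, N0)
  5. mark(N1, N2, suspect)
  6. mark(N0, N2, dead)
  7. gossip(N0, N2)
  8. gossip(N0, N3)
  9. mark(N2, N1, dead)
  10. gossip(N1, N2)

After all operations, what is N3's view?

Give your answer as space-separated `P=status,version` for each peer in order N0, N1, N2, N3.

Op 1: gossip N2<->N1 -> N2.N0=(alive,v0) N2.N1=(alive,v0) N2.N2=(alive,v0) N2.N3=(alive,v0) | N1.N0=(alive,v0) N1.N1=(alive,v0) N1.N2=(alive,v0) N1.N3=(alive,v0)
Op 2: gossip N2<->N3 -> N2.N0=(alive,v0) N2.N1=(alive,v0) N2.N2=(alive,v0) N2.N3=(alive,v0) | N3.N0=(alive,v0) N3.N1=(alive,v0) N3.N2=(alive,v0) N3.N3=(alive,v0)
Op 3: gossip N2<->N3 -> N2.N0=(alive,v0) N2.N1=(alive,v0) N2.N2=(alive,v0) N2.N3=(alive,v0) | N3.N0=(alive,v0) N3.N1=(alive,v0) N3.N2=(alive,v0) N3.N3=(alive,v0)
Op 4: gossip N2<->N0 -> N2.N0=(alive,v0) N2.N1=(alive,v0) N2.N2=(alive,v0) N2.N3=(alive,v0) | N0.N0=(alive,v0) N0.N1=(alive,v0) N0.N2=(alive,v0) N0.N3=(alive,v0)
Op 5: N1 marks N2=suspect -> (suspect,v1)
Op 6: N0 marks N2=dead -> (dead,v1)
Op 7: gossip N0<->N2 -> N0.N0=(alive,v0) N0.N1=(alive,v0) N0.N2=(dead,v1) N0.N3=(alive,v0) | N2.N0=(alive,v0) N2.N1=(alive,v0) N2.N2=(dead,v1) N2.N3=(alive,v0)
Op 8: gossip N0<->N3 -> N0.N0=(alive,v0) N0.N1=(alive,v0) N0.N2=(dead,v1) N0.N3=(alive,v0) | N3.N0=(alive,v0) N3.N1=(alive,v0) N3.N2=(dead,v1) N3.N3=(alive,v0)
Op 9: N2 marks N1=dead -> (dead,v1)
Op 10: gossip N1<->N2 -> N1.N0=(alive,v0) N1.N1=(dead,v1) N1.N2=(suspect,v1) N1.N3=(alive,v0) | N2.N0=(alive,v0) N2.N1=(dead,v1) N2.N2=(dead,v1) N2.N3=(alive,v0)

Answer: N0=alive,0 N1=alive,0 N2=dead,1 N3=alive,0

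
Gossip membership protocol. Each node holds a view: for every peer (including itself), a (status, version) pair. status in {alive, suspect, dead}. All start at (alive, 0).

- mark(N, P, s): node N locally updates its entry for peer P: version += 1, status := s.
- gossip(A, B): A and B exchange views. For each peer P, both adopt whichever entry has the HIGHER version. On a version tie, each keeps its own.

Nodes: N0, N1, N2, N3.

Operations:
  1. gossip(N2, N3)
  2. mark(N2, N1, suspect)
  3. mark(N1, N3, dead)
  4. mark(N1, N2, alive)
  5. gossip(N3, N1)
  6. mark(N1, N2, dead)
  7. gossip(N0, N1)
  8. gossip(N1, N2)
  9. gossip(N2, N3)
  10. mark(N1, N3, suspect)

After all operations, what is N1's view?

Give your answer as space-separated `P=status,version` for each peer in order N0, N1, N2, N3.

Op 1: gossip N2<->N3 -> N2.N0=(alive,v0) N2.N1=(alive,v0) N2.N2=(alive,v0) N2.N3=(alive,v0) | N3.N0=(alive,v0) N3.N1=(alive,v0) N3.N2=(alive,v0) N3.N3=(alive,v0)
Op 2: N2 marks N1=suspect -> (suspect,v1)
Op 3: N1 marks N3=dead -> (dead,v1)
Op 4: N1 marks N2=alive -> (alive,v1)
Op 5: gossip N3<->N1 -> N3.N0=(alive,v0) N3.N1=(alive,v0) N3.N2=(alive,v1) N3.N3=(dead,v1) | N1.N0=(alive,v0) N1.N1=(alive,v0) N1.N2=(alive,v1) N1.N3=(dead,v1)
Op 6: N1 marks N2=dead -> (dead,v2)
Op 7: gossip N0<->N1 -> N0.N0=(alive,v0) N0.N1=(alive,v0) N0.N2=(dead,v2) N0.N3=(dead,v1) | N1.N0=(alive,v0) N1.N1=(alive,v0) N1.N2=(dead,v2) N1.N3=(dead,v1)
Op 8: gossip N1<->N2 -> N1.N0=(alive,v0) N1.N1=(suspect,v1) N1.N2=(dead,v2) N1.N3=(dead,v1) | N2.N0=(alive,v0) N2.N1=(suspect,v1) N2.N2=(dead,v2) N2.N3=(dead,v1)
Op 9: gossip N2<->N3 -> N2.N0=(alive,v0) N2.N1=(suspect,v1) N2.N2=(dead,v2) N2.N3=(dead,v1) | N3.N0=(alive,v0) N3.N1=(suspect,v1) N3.N2=(dead,v2) N3.N3=(dead,v1)
Op 10: N1 marks N3=suspect -> (suspect,v2)

Answer: N0=alive,0 N1=suspect,1 N2=dead,2 N3=suspect,2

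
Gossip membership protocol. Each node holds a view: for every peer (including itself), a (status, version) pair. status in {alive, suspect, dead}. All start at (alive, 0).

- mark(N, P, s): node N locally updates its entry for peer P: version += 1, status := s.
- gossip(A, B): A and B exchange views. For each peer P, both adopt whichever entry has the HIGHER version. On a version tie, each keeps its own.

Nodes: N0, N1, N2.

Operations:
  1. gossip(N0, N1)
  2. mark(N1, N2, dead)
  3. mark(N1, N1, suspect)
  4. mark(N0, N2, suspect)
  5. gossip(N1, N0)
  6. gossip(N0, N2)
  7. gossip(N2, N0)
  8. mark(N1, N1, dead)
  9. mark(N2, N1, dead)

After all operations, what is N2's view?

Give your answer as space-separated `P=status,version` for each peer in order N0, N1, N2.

Op 1: gossip N0<->N1 -> N0.N0=(alive,v0) N0.N1=(alive,v0) N0.N2=(alive,v0) | N1.N0=(alive,v0) N1.N1=(alive,v0) N1.N2=(alive,v0)
Op 2: N1 marks N2=dead -> (dead,v1)
Op 3: N1 marks N1=suspect -> (suspect,v1)
Op 4: N0 marks N2=suspect -> (suspect,v1)
Op 5: gossip N1<->N0 -> N1.N0=(alive,v0) N1.N1=(suspect,v1) N1.N2=(dead,v1) | N0.N0=(alive,v0) N0.N1=(suspect,v1) N0.N2=(suspect,v1)
Op 6: gossip N0<->N2 -> N0.N0=(alive,v0) N0.N1=(suspect,v1) N0.N2=(suspect,v1) | N2.N0=(alive,v0) N2.N1=(suspect,v1) N2.N2=(suspect,v1)
Op 7: gossip N2<->N0 -> N2.N0=(alive,v0) N2.N1=(suspect,v1) N2.N2=(suspect,v1) | N0.N0=(alive,v0) N0.N1=(suspect,v1) N0.N2=(suspect,v1)
Op 8: N1 marks N1=dead -> (dead,v2)
Op 9: N2 marks N1=dead -> (dead,v2)

Answer: N0=alive,0 N1=dead,2 N2=suspect,1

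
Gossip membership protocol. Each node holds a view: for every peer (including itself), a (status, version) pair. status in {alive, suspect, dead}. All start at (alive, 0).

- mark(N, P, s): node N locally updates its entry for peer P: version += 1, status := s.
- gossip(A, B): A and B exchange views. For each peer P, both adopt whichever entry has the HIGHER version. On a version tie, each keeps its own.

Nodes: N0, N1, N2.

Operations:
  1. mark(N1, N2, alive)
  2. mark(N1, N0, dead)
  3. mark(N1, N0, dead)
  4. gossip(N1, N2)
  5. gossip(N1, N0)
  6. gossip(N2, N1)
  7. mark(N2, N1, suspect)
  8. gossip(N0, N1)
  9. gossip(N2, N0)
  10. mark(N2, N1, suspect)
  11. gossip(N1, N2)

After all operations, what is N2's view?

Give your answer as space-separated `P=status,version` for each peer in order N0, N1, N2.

Answer: N0=dead,2 N1=suspect,2 N2=alive,1

Derivation:
Op 1: N1 marks N2=alive -> (alive,v1)
Op 2: N1 marks N0=dead -> (dead,v1)
Op 3: N1 marks N0=dead -> (dead,v2)
Op 4: gossip N1<->N2 -> N1.N0=(dead,v2) N1.N1=(alive,v0) N1.N2=(alive,v1) | N2.N0=(dead,v2) N2.N1=(alive,v0) N2.N2=(alive,v1)
Op 5: gossip N1<->N0 -> N1.N0=(dead,v2) N1.N1=(alive,v0) N1.N2=(alive,v1) | N0.N0=(dead,v2) N0.N1=(alive,v0) N0.N2=(alive,v1)
Op 6: gossip N2<->N1 -> N2.N0=(dead,v2) N2.N1=(alive,v0) N2.N2=(alive,v1) | N1.N0=(dead,v2) N1.N1=(alive,v0) N1.N2=(alive,v1)
Op 7: N2 marks N1=suspect -> (suspect,v1)
Op 8: gossip N0<->N1 -> N0.N0=(dead,v2) N0.N1=(alive,v0) N0.N2=(alive,v1) | N1.N0=(dead,v2) N1.N1=(alive,v0) N1.N2=(alive,v1)
Op 9: gossip N2<->N0 -> N2.N0=(dead,v2) N2.N1=(suspect,v1) N2.N2=(alive,v1) | N0.N0=(dead,v2) N0.N1=(suspect,v1) N0.N2=(alive,v1)
Op 10: N2 marks N1=suspect -> (suspect,v2)
Op 11: gossip N1<->N2 -> N1.N0=(dead,v2) N1.N1=(suspect,v2) N1.N2=(alive,v1) | N2.N0=(dead,v2) N2.N1=(suspect,v2) N2.N2=(alive,v1)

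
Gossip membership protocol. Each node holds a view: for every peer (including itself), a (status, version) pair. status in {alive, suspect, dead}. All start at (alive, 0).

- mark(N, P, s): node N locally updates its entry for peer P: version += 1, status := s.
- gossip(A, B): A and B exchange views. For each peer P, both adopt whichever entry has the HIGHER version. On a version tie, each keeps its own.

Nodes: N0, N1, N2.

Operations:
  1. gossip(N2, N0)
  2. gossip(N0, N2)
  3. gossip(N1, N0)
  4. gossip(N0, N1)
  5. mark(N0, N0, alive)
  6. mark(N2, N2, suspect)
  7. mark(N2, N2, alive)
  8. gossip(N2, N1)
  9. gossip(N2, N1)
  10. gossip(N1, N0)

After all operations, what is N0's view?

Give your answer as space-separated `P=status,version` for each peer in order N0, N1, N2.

Answer: N0=alive,1 N1=alive,0 N2=alive,2

Derivation:
Op 1: gossip N2<->N0 -> N2.N0=(alive,v0) N2.N1=(alive,v0) N2.N2=(alive,v0) | N0.N0=(alive,v0) N0.N1=(alive,v0) N0.N2=(alive,v0)
Op 2: gossip N0<->N2 -> N0.N0=(alive,v0) N0.N1=(alive,v0) N0.N2=(alive,v0) | N2.N0=(alive,v0) N2.N1=(alive,v0) N2.N2=(alive,v0)
Op 3: gossip N1<->N0 -> N1.N0=(alive,v0) N1.N1=(alive,v0) N1.N2=(alive,v0) | N0.N0=(alive,v0) N0.N1=(alive,v0) N0.N2=(alive,v0)
Op 4: gossip N0<->N1 -> N0.N0=(alive,v0) N0.N1=(alive,v0) N0.N2=(alive,v0) | N1.N0=(alive,v0) N1.N1=(alive,v0) N1.N2=(alive,v0)
Op 5: N0 marks N0=alive -> (alive,v1)
Op 6: N2 marks N2=suspect -> (suspect,v1)
Op 7: N2 marks N2=alive -> (alive,v2)
Op 8: gossip N2<->N1 -> N2.N0=(alive,v0) N2.N1=(alive,v0) N2.N2=(alive,v2) | N1.N0=(alive,v0) N1.N1=(alive,v0) N1.N2=(alive,v2)
Op 9: gossip N2<->N1 -> N2.N0=(alive,v0) N2.N1=(alive,v0) N2.N2=(alive,v2) | N1.N0=(alive,v0) N1.N1=(alive,v0) N1.N2=(alive,v2)
Op 10: gossip N1<->N0 -> N1.N0=(alive,v1) N1.N1=(alive,v0) N1.N2=(alive,v2) | N0.N0=(alive,v1) N0.N1=(alive,v0) N0.N2=(alive,v2)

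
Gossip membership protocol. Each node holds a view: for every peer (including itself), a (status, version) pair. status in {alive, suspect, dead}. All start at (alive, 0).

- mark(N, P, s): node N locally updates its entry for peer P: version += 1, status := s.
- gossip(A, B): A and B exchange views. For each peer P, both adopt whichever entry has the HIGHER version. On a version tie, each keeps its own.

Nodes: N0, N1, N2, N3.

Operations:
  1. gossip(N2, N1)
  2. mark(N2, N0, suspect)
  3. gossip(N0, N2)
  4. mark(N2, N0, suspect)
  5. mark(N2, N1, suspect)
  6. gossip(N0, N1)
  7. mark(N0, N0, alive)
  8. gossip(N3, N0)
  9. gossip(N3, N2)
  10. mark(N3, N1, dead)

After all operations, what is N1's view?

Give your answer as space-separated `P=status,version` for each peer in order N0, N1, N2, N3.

Op 1: gossip N2<->N1 -> N2.N0=(alive,v0) N2.N1=(alive,v0) N2.N2=(alive,v0) N2.N3=(alive,v0) | N1.N0=(alive,v0) N1.N1=(alive,v0) N1.N2=(alive,v0) N1.N3=(alive,v0)
Op 2: N2 marks N0=suspect -> (suspect,v1)
Op 3: gossip N0<->N2 -> N0.N0=(suspect,v1) N0.N1=(alive,v0) N0.N2=(alive,v0) N0.N3=(alive,v0) | N2.N0=(suspect,v1) N2.N1=(alive,v0) N2.N2=(alive,v0) N2.N3=(alive,v0)
Op 4: N2 marks N0=suspect -> (suspect,v2)
Op 5: N2 marks N1=suspect -> (suspect,v1)
Op 6: gossip N0<->N1 -> N0.N0=(suspect,v1) N0.N1=(alive,v0) N0.N2=(alive,v0) N0.N3=(alive,v0) | N1.N0=(suspect,v1) N1.N1=(alive,v0) N1.N2=(alive,v0) N1.N3=(alive,v0)
Op 7: N0 marks N0=alive -> (alive,v2)
Op 8: gossip N3<->N0 -> N3.N0=(alive,v2) N3.N1=(alive,v0) N3.N2=(alive,v0) N3.N3=(alive,v0) | N0.N0=(alive,v2) N0.N1=(alive,v0) N0.N2=(alive,v0) N0.N3=(alive,v0)
Op 9: gossip N3<->N2 -> N3.N0=(alive,v2) N3.N1=(suspect,v1) N3.N2=(alive,v0) N3.N3=(alive,v0) | N2.N0=(suspect,v2) N2.N1=(suspect,v1) N2.N2=(alive,v0) N2.N3=(alive,v0)
Op 10: N3 marks N1=dead -> (dead,v2)

Answer: N0=suspect,1 N1=alive,0 N2=alive,0 N3=alive,0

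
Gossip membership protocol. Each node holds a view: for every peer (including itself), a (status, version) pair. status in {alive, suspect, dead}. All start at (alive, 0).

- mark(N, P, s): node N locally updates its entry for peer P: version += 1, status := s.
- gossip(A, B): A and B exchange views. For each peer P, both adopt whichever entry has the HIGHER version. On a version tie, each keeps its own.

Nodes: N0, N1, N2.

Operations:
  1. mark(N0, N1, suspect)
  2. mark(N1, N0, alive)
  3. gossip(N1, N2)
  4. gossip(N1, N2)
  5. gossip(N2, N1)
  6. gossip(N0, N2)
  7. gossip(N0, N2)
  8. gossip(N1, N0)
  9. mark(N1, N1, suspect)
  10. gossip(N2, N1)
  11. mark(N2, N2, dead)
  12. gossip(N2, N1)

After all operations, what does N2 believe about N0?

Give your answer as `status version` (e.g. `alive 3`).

Answer: alive 1

Derivation:
Op 1: N0 marks N1=suspect -> (suspect,v1)
Op 2: N1 marks N0=alive -> (alive,v1)
Op 3: gossip N1<->N2 -> N1.N0=(alive,v1) N1.N1=(alive,v0) N1.N2=(alive,v0) | N2.N0=(alive,v1) N2.N1=(alive,v0) N2.N2=(alive,v0)
Op 4: gossip N1<->N2 -> N1.N0=(alive,v1) N1.N1=(alive,v0) N1.N2=(alive,v0) | N2.N0=(alive,v1) N2.N1=(alive,v0) N2.N2=(alive,v0)
Op 5: gossip N2<->N1 -> N2.N0=(alive,v1) N2.N1=(alive,v0) N2.N2=(alive,v0) | N1.N0=(alive,v1) N1.N1=(alive,v0) N1.N2=(alive,v0)
Op 6: gossip N0<->N2 -> N0.N0=(alive,v1) N0.N1=(suspect,v1) N0.N2=(alive,v0) | N2.N0=(alive,v1) N2.N1=(suspect,v1) N2.N2=(alive,v0)
Op 7: gossip N0<->N2 -> N0.N0=(alive,v1) N0.N1=(suspect,v1) N0.N2=(alive,v0) | N2.N0=(alive,v1) N2.N1=(suspect,v1) N2.N2=(alive,v0)
Op 8: gossip N1<->N0 -> N1.N0=(alive,v1) N1.N1=(suspect,v1) N1.N2=(alive,v0) | N0.N0=(alive,v1) N0.N1=(suspect,v1) N0.N2=(alive,v0)
Op 9: N1 marks N1=suspect -> (suspect,v2)
Op 10: gossip N2<->N1 -> N2.N0=(alive,v1) N2.N1=(suspect,v2) N2.N2=(alive,v0) | N1.N0=(alive,v1) N1.N1=(suspect,v2) N1.N2=(alive,v0)
Op 11: N2 marks N2=dead -> (dead,v1)
Op 12: gossip N2<->N1 -> N2.N0=(alive,v1) N2.N1=(suspect,v2) N2.N2=(dead,v1) | N1.N0=(alive,v1) N1.N1=(suspect,v2) N1.N2=(dead,v1)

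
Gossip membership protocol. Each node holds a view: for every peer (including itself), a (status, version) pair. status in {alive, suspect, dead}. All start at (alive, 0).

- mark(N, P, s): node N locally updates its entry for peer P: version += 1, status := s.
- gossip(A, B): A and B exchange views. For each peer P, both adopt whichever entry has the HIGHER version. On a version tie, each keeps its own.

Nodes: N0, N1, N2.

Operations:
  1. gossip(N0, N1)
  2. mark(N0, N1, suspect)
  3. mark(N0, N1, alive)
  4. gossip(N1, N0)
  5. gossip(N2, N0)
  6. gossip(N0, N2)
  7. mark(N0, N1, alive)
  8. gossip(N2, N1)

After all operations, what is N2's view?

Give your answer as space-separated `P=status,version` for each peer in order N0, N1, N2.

Op 1: gossip N0<->N1 -> N0.N0=(alive,v0) N0.N1=(alive,v0) N0.N2=(alive,v0) | N1.N0=(alive,v0) N1.N1=(alive,v0) N1.N2=(alive,v0)
Op 2: N0 marks N1=suspect -> (suspect,v1)
Op 3: N0 marks N1=alive -> (alive,v2)
Op 4: gossip N1<->N0 -> N1.N0=(alive,v0) N1.N1=(alive,v2) N1.N2=(alive,v0) | N0.N0=(alive,v0) N0.N1=(alive,v2) N0.N2=(alive,v0)
Op 5: gossip N2<->N0 -> N2.N0=(alive,v0) N2.N1=(alive,v2) N2.N2=(alive,v0) | N0.N0=(alive,v0) N0.N1=(alive,v2) N0.N2=(alive,v0)
Op 6: gossip N0<->N2 -> N0.N0=(alive,v0) N0.N1=(alive,v2) N0.N2=(alive,v0) | N2.N0=(alive,v0) N2.N1=(alive,v2) N2.N2=(alive,v0)
Op 7: N0 marks N1=alive -> (alive,v3)
Op 8: gossip N2<->N1 -> N2.N0=(alive,v0) N2.N1=(alive,v2) N2.N2=(alive,v0) | N1.N0=(alive,v0) N1.N1=(alive,v2) N1.N2=(alive,v0)

Answer: N0=alive,0 N1=alive,2 N2=alive,0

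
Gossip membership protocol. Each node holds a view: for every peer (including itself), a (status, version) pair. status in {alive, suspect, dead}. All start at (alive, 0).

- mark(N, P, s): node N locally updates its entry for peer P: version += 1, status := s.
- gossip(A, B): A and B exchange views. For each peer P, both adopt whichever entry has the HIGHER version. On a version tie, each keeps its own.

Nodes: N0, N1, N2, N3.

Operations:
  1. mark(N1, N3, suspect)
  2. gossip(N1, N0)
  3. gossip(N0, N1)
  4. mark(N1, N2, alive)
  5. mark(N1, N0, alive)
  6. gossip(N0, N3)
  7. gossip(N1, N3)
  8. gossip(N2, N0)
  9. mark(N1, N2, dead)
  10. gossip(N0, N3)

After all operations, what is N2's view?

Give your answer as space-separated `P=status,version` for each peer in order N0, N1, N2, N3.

Answer: N0=alive,0 N1=alive,0 N2=alive,0 N3=suspect,1

Derivation:
Op 1: N1 marks N3=suspect -> (suspect,v1)
Op 2: gossip N1<->N0 -> N1.N0=(alive,v0) N1.N1=(alive,v0) N1.N2=(alive,v0) N1.N3=(suspect,v1) | N0.N0=(alive,v0) N0.N1=(alive,v0) N0.N2=(alive,v0) N0.N3=(suspect,v1)
Op 3: gossip N0<->N1 -> N0.N0=(alive,v0) N0.N1=(alive,v0) N0.N2=(alive,v0) N0.N3=(suspect,v1) | N1.N0=(alive,v0) N1.N1=(alive,v0) N1.N2=(alive,v0) N1.N3=(suspect,v1)
Op 4: N1 marks N2=alive -> (alive,v1)
Op 5: N1 marks N0=alive -> (alive,v1)
Op 6: gossip N0<->N3 -> N0.N0=(alive,v0) N0.N1=(alive,v0) N0.N2=(alive,v0) N0.N3=(suspect,v1) | N3.N0=(alive,v0) N3.N1=(alive,v0) N3.N2=(alive,v0) N3.N3=(suspect,v1)
Op 7: gossip N1<->N3 -> N1.N0=(alive,v1) N1.N1=(alive,v0) N1.N2=(alive,v1) N1.N3=(suspect,v1) | N3.N0=(alive,v1) N3.N1=(alive,v0) N3.N2=(alive,v1) N3.N3=(suspect,v1)
Op 8: gossip N2<->N0 -> N2.N0=(alive,v0) N2.N1=(alive,v0) N2.N2=(alive,v0) N2.N3=(suspect,v1) | N0.N0=(alive,v0) N0.N1=(alive,v0) N0.N2=(alive,v0) N0.N3=(suspect,v1)
Op 9: N1 marks N2=dead -> (dead,v2)
Op 10: gossip N0<->N3 -> N0.N0=(alive,v1) N0.N1=(alive,v0) N0.N2=(alive,v1) N0.N3=(suspect,v1) | N3.N0=(alive,v1) N3.N1=(alive,v0) N3.N2=(alive,v1) N3.N3=(suspect,v1)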